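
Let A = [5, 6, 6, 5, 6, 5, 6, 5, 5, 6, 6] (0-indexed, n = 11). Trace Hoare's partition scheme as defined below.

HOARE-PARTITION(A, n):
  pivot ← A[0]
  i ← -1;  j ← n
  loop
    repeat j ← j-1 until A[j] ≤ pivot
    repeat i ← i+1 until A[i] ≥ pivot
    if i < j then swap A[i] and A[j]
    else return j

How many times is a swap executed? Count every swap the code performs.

pivot=5
j stops at 8 (5), i stops at 0 (5); swap ⇒ [5, 6, 6, 5, 6, 5, 6, 5, 5, 6, 6]
j stops at 7 (5), i stops at 1 (6); swap ⇒ [5, 5, 6, 5, 6, 5, 6, 6, 5, 6, 6]
j stops at 5 (5), i stops at 2 (6); swap ⇒ [5, 5, 5, 5, 6, 6, 6, 6, 5, 6, 6]
j stops at 3, i stops at 3; i≥j ⇒ return 3. A=[5, 5, 5, 5, 6, 6, 6, 6, 5, 6, 6]

3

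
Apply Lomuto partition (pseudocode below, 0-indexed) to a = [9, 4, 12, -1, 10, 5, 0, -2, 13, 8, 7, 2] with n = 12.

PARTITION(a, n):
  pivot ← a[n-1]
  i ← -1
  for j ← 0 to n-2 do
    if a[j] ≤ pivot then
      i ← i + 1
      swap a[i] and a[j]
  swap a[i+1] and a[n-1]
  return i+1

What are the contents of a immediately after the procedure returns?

pivot = a[11] = 2; i = -1
j=0: a[0]=9 > 2 → no swap
j=1: a[1]=4 > 2 → no swap
j=2: a[2]=12 > 2 → no swap
j=3: a[3]=-1 ≤ 2 → i=0, swap a[0],a[3] → [-1, 4, 12, 9, 10, 5, 0, -2, 13, 8, 7, 2]
j=4: a[4]=10 > 2 → no swap
j=5: a[5]=5 > 2 → no swap
j=6: a[6]=0 ≤ 2 → i=1, swap a[1],a[6] → [-1, 0, 12, 9, 10, 5, 4, -2, 13, 8, 7, 2]
j=7: a[7]=-2 ≤ 2 → i=2, swap a[2],a[7] → [-1, 0, -2, 9, 10, 5, 4, 12, 13, 8, 7, 2]
j=8: a[8]=13 > 2 → no swap
j=9: a[9]=8 > 2 → no swap
j=10: a[10]=7 > 2 → no swap
final swap a[3],a[11] → [-1, 0, -2, 2, 10, 5, 4, 12, 13, 8, 7, 9]; return 3

[-1, 0, -2, 2, 10, 5, 4, 12, 13, 8, 7, 9]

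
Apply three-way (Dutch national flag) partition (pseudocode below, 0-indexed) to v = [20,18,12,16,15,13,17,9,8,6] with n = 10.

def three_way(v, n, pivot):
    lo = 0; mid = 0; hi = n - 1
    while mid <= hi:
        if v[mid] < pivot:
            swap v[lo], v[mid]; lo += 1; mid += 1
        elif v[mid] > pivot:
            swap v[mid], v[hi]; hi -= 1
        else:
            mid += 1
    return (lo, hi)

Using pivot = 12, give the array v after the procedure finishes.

lo=0 mid=0 hi=9
20>12: swap(0,9), hi=8 ⇒ [6,18,12,16,15,13,17,9,8,20]
6<12: swap(0,0), lo=1 mid=1 ⇒ [6,18,12,16,15,13,17,9,8,20]
18>12: swap(1,8), hi=7 ⇒ [6,8,12,16,15,13,17,9,18,20]
8<12: swap(1,1), lo=2 mid=2 ⇒ [6,8,12,16,15,13,17,9,18,20]
12=12: mid=3
16>12: swap(3,7), hi=6 ⇒ [6,8,12,9,15,13,17,16,18,20]
9<12: swap(2,3), lo=3 mid=4 ⇒ [6,8,9,12,15,13,17,16,18,20]
15>12: swap(4,6), hi=5 ⇒ [6,8,9,12,17,13,15,16,18,20]
17>12: swap(4,5), hi=4 ⇒ [6,8,9,12,13,17,15,16,18,20]
13>12: swap(4,4), hi=3 ⇒ [6,8,9,12,13,17,15,16,18,20]
done. lo=3 hi=3; v=[6,8,9,12,13,17,15,16,18,20]

[6,8,9,12,13,17,15,16,18,20]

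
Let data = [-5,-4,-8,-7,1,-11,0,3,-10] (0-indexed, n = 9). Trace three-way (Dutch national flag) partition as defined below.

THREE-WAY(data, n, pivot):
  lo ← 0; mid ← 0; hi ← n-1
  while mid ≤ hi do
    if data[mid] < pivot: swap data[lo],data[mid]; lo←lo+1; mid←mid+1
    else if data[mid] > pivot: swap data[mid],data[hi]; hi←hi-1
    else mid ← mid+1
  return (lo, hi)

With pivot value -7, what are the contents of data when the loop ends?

pivot = -7; lo=0, mid=0, hi=8
data[mid]=-5>-7: swap data[0],data[8]; hi=7 → [-10,-4,-8,-7,1,-11,0,3,-5]
data[mid]=-10<-7: swap data[0],data[0]; lo=1,mid=1 → [-10,-4,-8,-7,1,-11,0,3,-5]
data[mid]=-4>-7: swap data[1],data[7]; hi=6 → [-10,3,-8,-7,1,-11,0,-4,-5]
data[mid]=3>-7: swap data[1],data[6]; hi=5 → [-10,0,-8,-7,1,-11,3,-4,-5]
data[mid]=0>-7: swap data[1],data[5]; hi=4 → [-10,-11,-8,-7,1,0,3,-4,-5]
data[mid]=-11<-7: swap data[1],data[1]; lo=2,mid=2 → [-10,-11,-8,-7,1,0,3,-4,-5]
data[mid]=-8<-7: swap data[2],data[2]; lo=3,mid=3 → [-10,-11,-8,-7,1,0,3,-4,-5]
data[mid]=-7=-7: mid=4
data[mid]=1>-7: swap data[4],data[4]; hi=3 → [-10,-11,-8,-7,1,0,3,-4,-5]
end: lo=3, hi=3; data = [-10,-11,-8,-7,1,0,3,-4,-5]

[-10,-11,-8,-7,1,0,3,-4,-5]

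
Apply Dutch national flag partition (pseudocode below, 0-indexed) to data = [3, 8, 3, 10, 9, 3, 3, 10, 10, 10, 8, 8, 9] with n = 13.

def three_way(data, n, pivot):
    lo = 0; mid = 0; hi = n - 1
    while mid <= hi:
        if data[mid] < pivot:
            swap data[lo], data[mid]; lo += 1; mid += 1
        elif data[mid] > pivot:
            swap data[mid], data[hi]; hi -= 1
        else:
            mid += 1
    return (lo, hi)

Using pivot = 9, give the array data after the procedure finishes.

[3, 8, 3, 3, 3, 8, 8, 9, 9, 10, 10, 10, 10]

lo=0 mid=0 hi=12
3<9: swap(0,0), lo=1 mid=1 ⇒ [3, 8, 3, 10, 9, 3, 3, 10, 10, 10, 8, 8, 9]
8<9: swap(1,1), lo=2 mid=2 ⇒ [3, 8, 3, 10, 9, 3, 3, 10, 10, 10, 8, 8, 9]
3<9: swap(2,2), lo=3 mid=3 ⇒ [3, 8, 3, 10, 9, 3, 3, 10, 10, 10, 8, 8, 9]
10>9: swap(3,12), hi=11 ⇒ [3, 8, 3, 9, 9, 3, 3, 10, 10, 10, 8, 8, 10]
9=9: mid=4
9=9: mid=5
3<9: swap(3,5), lo=4 mid=6 ⇒ [3, 8, 3, 3, 9, 9, 3, 10, 10, 10, 8, 8, 10]
3<9: swap(4,6), lo=5 mid=7 ⇒ [3, 8, 3, 3, 3, 9, 9, 10, 10, 10, 8, 8, 10]
10>9: swap(7,11), hi=10 ⇒ [3, 8, 3, 3, 3, 9, 9, 8, 10, 10, 8, 10, 10]
8<9: swap(5,7), lo=6 mid=8 ⇒ [3, 8, 3, 3, 3, 8, 9, 9, 10, 10, 8, 10, 10]
10>9: swap(8,10), hi=9 ⇒ [3, 8, 3, 3, 3, 8, 9, 9, 8, 10, 10, 10, 10]
8<9: swap(6,8), lo=7 mid=9 ⇒ [3, 8, 3, 3, 3, 8, 8, 9, 9, 10, 10, 10, 10]
10>9: swap(9,9), hi=8 ⇒ [3, 8, 3, 3, 3, 8, 8, 9, 9, 10, 10, 10, 10]
done. lo=7 hi=8; data=[3, 8, 3, 3, 3, 8, 8, 9, 9, 10, 10, 10, 10]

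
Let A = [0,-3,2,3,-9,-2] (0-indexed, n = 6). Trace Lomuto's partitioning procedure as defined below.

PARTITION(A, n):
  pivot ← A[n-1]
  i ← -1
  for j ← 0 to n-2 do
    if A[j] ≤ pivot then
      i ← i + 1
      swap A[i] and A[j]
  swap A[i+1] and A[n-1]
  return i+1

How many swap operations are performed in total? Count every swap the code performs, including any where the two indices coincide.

3

pivot=-2, i=-1
j=0: 0>-2, skip
j=1: -3≤-2, i=0, swap(0,1) ⇒ [-3,0,2,3,-9,-2]
j=2: 2>-2, skip
j=3: 3>-2, skip
j=4: -9≤-2, i=1, swap(1,4) ⇒ [-3,-9,2,3,0,-2]
swap(2,5) ⇒ [-3,-9,-2,3,0,2]; return 2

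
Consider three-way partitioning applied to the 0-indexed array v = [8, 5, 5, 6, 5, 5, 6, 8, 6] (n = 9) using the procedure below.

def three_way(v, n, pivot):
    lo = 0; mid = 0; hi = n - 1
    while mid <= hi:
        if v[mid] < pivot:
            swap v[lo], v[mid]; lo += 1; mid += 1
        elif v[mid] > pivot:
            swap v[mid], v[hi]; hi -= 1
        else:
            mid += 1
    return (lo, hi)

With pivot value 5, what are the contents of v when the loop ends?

pivot = 5; lo=0, mid=0, hi=8
v[mid]=8>5: swap v[0],v[8]; hi=7 → [6, 5, 5, 6, 5, 5, 6, 8, 8]
v[mid]=6>5: swap v[0],v[7]; hi=6 → [8, 5, 5, 6, 5, 5, 6, 6, 8]
v[mid]=8>5: swap v[0],v[6]; hi=5 → [6, 5, 5, 6, 5, 5, 8, 6, 8]
v[mid]=6>5: swap v[0],v[5]; hi=4 → [5, 5, 5, 6, 5, 6, 8, 6, 8]
v[mid]=5=5: mid=1
v[mid]=5=5: mid=2
v[mid]=5=5: mid=3
v[mid]=6>5: swap v[3],v[4]; hi=3 → [5, 5, 5, 5, 6, 6, 8, 6, 8]
v[mid]=5=5: mid=4
end: lo=0, hi=3; v = [5, 5, 5, 5, 6, 6, 8, 6, 8]

[5, 5, 5, 5, 6, 6, 8, 6, 8]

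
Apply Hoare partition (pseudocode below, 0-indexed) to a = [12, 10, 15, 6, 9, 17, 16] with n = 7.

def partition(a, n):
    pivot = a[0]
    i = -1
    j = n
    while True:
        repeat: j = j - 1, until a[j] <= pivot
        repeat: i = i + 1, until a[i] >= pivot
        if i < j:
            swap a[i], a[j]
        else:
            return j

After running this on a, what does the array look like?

pivot = a[0] = 12; i = -1, j = 7
j→4 (a[4]=9≤12), i→0 (a[0]=12≥12); i<j, swap → [9, 10, 15, 6, 12, 17, 16]
j→3 (a[3]=6≤12), i→2 (a[2]=15≥12); i<j, swap → [9, 10, 6, 15, 12, 17, 16]
j→2, i→3; i≥j, return j=2. a = [9, 10, 6, 15, 12, 17, 16]

[9, 10, 6, 15, 12, 17, 16]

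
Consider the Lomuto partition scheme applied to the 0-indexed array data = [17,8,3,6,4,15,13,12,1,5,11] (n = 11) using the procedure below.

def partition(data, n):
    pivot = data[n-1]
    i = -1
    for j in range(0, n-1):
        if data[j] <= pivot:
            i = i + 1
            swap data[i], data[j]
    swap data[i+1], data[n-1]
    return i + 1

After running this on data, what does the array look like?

pivot = data[10] = 11; i = -1
j=0: data[0]=17 > 11 → no swap
j=1: data[1]=8 ≤ 11 → i=0, swap data[0],data[1] → [8,17,3,6,4,15,13,12,1,5,11]
j=2: data[2]=3 ≤ 11 → i=1, swap data[1],data[2] → [8,3,17,6,4,15,13,12,1,5,11]
j=3: data[3]=6 ≤ 11 → i=2, swap data[2],data[3] → [8,3,6,17,4,15,13,12,1,5,11]
j=4: data[4]=4 ≤ 11 → i=3, swap data[3],data[4] → [8,3,6,4,17,15,13,12,1,5,11]
j=5: data[5]=15 > 11 → no swap
j=6: data[6]=13 > 11 → no swap
j=7: data[7]=12 > 11 → no swap
j=8: data[8]=1 ≤ 11 → i=4, swap data[4],data[8] → [8,3,6,4,1,15,13,12,17,5,11]
j=9: data[9]=5 ≤ 11 → i=5, swap data[5],data[9] → [8,3,6,4,1,5,13,12,17,15,11]
final swap data[6],data[10] → [8,3,6,4,1,5,11,12,17,15,13]; return 6

[8,3,6,4,1,5,11,12,17,15,13]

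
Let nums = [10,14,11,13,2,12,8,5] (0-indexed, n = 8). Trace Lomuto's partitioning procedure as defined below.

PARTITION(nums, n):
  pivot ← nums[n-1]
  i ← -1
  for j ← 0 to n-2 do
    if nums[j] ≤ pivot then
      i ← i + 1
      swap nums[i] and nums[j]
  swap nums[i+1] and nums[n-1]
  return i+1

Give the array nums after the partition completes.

[2,5,11,13,10,12,8,14]

pivot = nums[7] = 5; i = -1
j=0: nums[0]=10 > 5 → no swap
j=1: nums[1]=14 > 5 → no swap
j=2: nums[2]=11 > 5 → no swap
j=3: nums[3]=13 > 5 → no swap
j=4: nums[4]=2 ≤ 5 → i=0, swap nums[0],nums[4] → [2,14,11,13,10,12,8,5]
j=5: nums[5]=12 > 5 → no swap
j=6: nums[6]=8 > 5 → no swap
final swap nums[1],nums[7] → [2,5,11,13,10,12,8,14]; return 1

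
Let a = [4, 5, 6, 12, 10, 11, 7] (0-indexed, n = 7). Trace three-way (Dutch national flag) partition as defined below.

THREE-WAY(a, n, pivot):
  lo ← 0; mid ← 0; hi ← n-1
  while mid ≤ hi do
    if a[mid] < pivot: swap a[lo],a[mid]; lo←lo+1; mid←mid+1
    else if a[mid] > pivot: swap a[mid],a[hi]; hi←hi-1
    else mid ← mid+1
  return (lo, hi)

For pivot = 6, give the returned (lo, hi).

lo=0 mid=0 hi=6
4<6: swap(0,0), lo=1 mid=1 ⇒ [4, 5, 6, 12, 10, 11, 7]
5<6: swap(1,1), lo=2 mid=2 ⇒ [4, 5, 6, 12, 10, 11, 7]
6=6: mid=3
12>6: swap(3,6), hi=5 ⇒ [4, 5, 6, 7, 10, 11, 12]
7>6: swap(3,5), hi=4 ⇒ [4, 5, 6, 11, 10, 7, 12]
11>6: swap(3,4), hi=3 ⇒ [4, 5, 6, 10, 11, 7, 12]
10>6: swap(3,3), hi=2 ⇒ [4, 5, 6, 10, 11, 7, 12]
done. lo=2 hi=2; a=[4, 5, 6, 10, 11, 7, 12]

(2, 2)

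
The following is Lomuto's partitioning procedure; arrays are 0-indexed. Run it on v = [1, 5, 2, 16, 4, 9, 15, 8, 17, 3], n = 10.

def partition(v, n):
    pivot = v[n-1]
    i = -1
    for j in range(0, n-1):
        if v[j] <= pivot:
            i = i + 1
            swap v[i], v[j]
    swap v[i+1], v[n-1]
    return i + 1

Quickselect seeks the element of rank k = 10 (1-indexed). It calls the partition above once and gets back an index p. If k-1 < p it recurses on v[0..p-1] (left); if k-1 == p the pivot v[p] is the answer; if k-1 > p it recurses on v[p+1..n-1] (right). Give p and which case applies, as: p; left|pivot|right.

2; right

pivot=3, i=-1
j=0: 1≤3, i=0, swap(0,0) ⇒ [1, 5, 2, 16, 4, 9, 15, 8, 17, 3]
j=1: 5>3, skip
j=2: 2≤3, i=1, swap(1,2) ⇒ [1, 2, 5, 16, 4, 9, 15, 8, 17, 3]
j=3: 16>3, skip
j=4: 4>3, skip
j=5: 9>3, skip
j=6: 15>3, skip
j=7: 8>3, skip
j=8: 17>3, skip
swap(2,9) ⇒ [1, 2, 3, 16, 4, 9, 15, 8, 17, 5]; return 2
p = 2; k-1 = 9 > 2 ⇒ right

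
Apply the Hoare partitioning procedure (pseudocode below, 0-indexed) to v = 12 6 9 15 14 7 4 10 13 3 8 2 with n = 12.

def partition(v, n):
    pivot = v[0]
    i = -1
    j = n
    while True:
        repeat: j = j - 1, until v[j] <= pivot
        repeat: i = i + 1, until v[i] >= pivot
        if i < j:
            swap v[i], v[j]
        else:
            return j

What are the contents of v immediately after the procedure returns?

pivot = v[0] = 12; i = -1, j = 12
j→11 (v[11]=2≤12), i→0 (v[0]=12≥12); i<j, swap → 2 6 9 15 14 7 4 10 13 3 8 12
j→10 (v[10]=8≤12), i→3 (v[3]=15≥12); i<j, swap → 2 6 9 8 14 7 4 10 13 3 15 12
j→9 (v[9]=3≤12), i→4 (v[4]=14≥12); i<j, swap → 2 6 9 8 3 7 4 10 13 14 15 12
j→7, i→8; i≥j, return j=7. v = 2 6 9 8 3 7 4 10 13 14 15 12

2 6 9 8 3 7 4 10 13 14 15 12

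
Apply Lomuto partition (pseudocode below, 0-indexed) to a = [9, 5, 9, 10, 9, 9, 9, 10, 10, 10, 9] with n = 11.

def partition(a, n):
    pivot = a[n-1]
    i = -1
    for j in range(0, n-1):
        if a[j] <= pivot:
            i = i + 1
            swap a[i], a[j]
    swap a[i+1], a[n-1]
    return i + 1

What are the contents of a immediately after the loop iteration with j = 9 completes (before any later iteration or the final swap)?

pivot = a[10] = 9; i = -1
j=0: a[0]=9 ≤ 9 → i=0, swap a[0],a[0] (no change) → [9, 5, 9, 10, 9, 9, 9, 10, 10, 10, 9]
j=1: a[1]=5 ≤ 9 → i=1, swap a[1],a[1] (no change) → [9, 5, 9, 10, 9, 9, 9, 10, 10, 10, 9]
j=2: a[2]=9 ≤ 9 → i=2, swap a[2],a[2] (no change) → [9, 5, 9, 10, 9, 9, 9, 10, 10, 10, 9]
j=3: a[3]=10 > 9 → no swap
j=4: a[4]=9 ≤ 9 → i=3, swap a[3],a[4] → [9, 5, 9, 9, 10, 9, 9, 10, 10, 10, 9]
j=5: a[5]=9 ≤ 9 → i=4, swap a[4],a[5] → [9, 5, 9, 9, 9, 10, 9, 10, 10, 10, 9]
j=6: a[6]=9 ≤ 9 → i=5, swap a[5],a[6] → [9, 5, 9, 9, 9, 9, 10, 10, 10, 10, 9]
j=7: a[7]=10 > 9 → no swap
j=8: a[8]=10 > 9 → no swap
j=9: a[9]=10 > 9 → no swap
(after j=9) a = [9, 5, 9, 9, 9, 9, 10, 10, 10, 10, 9]

[9, 5, 9, 9, 9, 9, 10, 10, 10, 10, 9]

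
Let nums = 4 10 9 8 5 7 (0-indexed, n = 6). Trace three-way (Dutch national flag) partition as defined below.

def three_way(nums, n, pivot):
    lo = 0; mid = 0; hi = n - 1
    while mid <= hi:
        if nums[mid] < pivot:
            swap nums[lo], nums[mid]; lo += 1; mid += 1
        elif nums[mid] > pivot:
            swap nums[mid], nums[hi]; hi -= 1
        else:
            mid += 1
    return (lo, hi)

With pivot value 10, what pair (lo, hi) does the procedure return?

(5, 5)

lo=0 mid=0 hi=5
4<10: swap(0,0), lo=1 mid=1 ⇒ 4 10 9 8 5 7
10=10: mid=2
9<10: swap(1,2), lo=2 mid=3 ⇒ 4 9 10 8 5 7
8<10: swap(2,3), lo=3 mid=4 ⇒ 4 9 8 10 5 7
5<10: swap(3,4), lo=4 mid=5 ⇒ 4 9 8 5 10 7
7<10: swap(4,5), lo=5 mid=6 ⇒ 4 9 8 5 7 10
done. lo=5 hi=5; nums=4 9 8 5 7 10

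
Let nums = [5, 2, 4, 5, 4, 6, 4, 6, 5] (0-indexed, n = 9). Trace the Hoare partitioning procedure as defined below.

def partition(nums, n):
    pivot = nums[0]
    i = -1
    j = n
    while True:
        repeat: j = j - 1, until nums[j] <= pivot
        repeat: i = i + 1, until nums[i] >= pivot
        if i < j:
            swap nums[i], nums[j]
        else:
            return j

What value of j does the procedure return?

4

pivot=5
j stops at 8 (5), i stops at 0 (5); swap ⇒ [5, 2, 4, 5, 4, 6, 4, 6, 5]
j stops at 6 (4), i stops at 3 (5); swap ⇒ [5, 2, 4, 4, 4, 6, 5, 6, 5]
j stops at 4, i stops at 5; i≥j ⇒ return 4. nums=[5, 2, 4, 4, 4, 6, 5, 6, 5]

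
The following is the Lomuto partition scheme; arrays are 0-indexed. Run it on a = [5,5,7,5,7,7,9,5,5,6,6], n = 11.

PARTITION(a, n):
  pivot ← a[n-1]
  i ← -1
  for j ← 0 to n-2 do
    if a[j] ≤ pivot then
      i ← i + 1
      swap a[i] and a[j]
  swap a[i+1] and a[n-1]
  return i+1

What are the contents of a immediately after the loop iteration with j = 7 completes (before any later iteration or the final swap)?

[5,5,5,5,7,7,9,7,5,6,6]

pivot = a[10] = 6; i = -1
j=0: a[0]=5 ≤ 6 → i=0, swap a[0],a[0] (no change) → [5,5,7,5,7,7,9,5,5,6,6]
j=1: a[1]=5 ≤ 6 → i=1, swap a[1],a[1] (no change) → [5,5,7,5,7,7,9,5,5,6,6]
j=2: a[2]=7 > 6 → no swap
j=3: a[3]=5 ≤ 6 → i=2, swap a[2],a[3] → [5,5,5,7,7,7,9,5,5,6,6]
j=4: a[4]=7 > 6 → no swap
j=5: a[5]=7 > 6 → no swap
j=6: a[6]=9 > 6 → no swap
j=7: a[7]=5 ≤ 6 → i=3, swap a[3],a[7] → [5,5,5,5,7,7,9,7,5,6,6]
(after j=7) a = [5,5,5,5,7,7,9,7,5,6,6]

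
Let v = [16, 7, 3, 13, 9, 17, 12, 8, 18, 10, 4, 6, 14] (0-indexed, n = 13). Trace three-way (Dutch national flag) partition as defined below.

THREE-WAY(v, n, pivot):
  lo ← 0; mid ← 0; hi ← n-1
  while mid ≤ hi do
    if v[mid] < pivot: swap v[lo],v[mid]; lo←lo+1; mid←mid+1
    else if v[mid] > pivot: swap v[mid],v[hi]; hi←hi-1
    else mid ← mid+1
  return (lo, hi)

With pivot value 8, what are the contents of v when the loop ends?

[6, 7, 3, 4, 8, 12, 17, 18, 10, 9, 13, 14, 16]

lo=0 mid=0 hi=12
16>8: swap(0,12), hi=11 ⇒ [14, 7, 3, 13, 9, 17, 12, 8, 18, 10, 4, 6, 16]
14>8: swap(0,11), hi=10 ⇒ [6, 7, 3, 13, 9, 17, 12, 8, 18, 10, 4, 14, 16]
6<8: swap(0,0), lo=1 mid=1 ⇒ [6, 7, 3, 13, 9, 17, 12, 8, 18, 10, 4, 14, 16]
7<8: swap(1,1), lo=2 mid=2 ⇒ [6, 7, 3, 13, 9, 17, 12, 8, 18, 10, 4, 14, 16]
3<8: swap(2,2), lo=3 mid=3 ⇒ [6, 7, 3, 13, 9, 17, 12, 8, 18, 10, 4, 14, 16]
13>8: swap(3,10), hi=9 ⇒ [6, 7, 3, 4, 9, 17, 12, 8, 18, 10, 13, 14, 16]
4<8: swap(3,3), lo=4 mid=4 ⇒ [6, 7, 3, 4, 9, 17, 12, 8, 18, 10, 13, 14, 16]
9>8: swap(4,9), hi=8 ⇒ [6, 7, 3, 4, 10, 17, 12, 8, 18, 9, 13, 14, 16]
10>8: swap(4,8), hi=7 ⇒ [6, 7, 3, 4, 18, 17, 12, 8, 10, 9, 13, 14, 16]
18>8: swap(4,7), hi=6 ⇒ [6, 7, 3, 4, 8, 17, 12, 18, 10, 9, 13, 14, 16]
8=8: mid=5
17>8: swap(5,6), hi=5 ⇒ [6, 7, 3, 4, 8, 12, 17, 18, 10, 9, 13, 14, 16]
12>8: swap(5,5), hi=4 ⇒ [6, 7, 3, 4, 8, 12, 17, 18, 10, 9, 13, 14, 16]
done. lo=4 hi=4; v=[6, 7, 3, 4, 8, 12, 17, 18, 10, 9, 13, 14, 16]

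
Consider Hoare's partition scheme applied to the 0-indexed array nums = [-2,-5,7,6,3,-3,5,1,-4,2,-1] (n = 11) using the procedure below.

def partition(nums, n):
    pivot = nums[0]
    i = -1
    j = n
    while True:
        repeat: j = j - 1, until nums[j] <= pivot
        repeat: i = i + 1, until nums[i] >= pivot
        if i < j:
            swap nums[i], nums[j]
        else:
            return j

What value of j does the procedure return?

pivot = nums[0] = -2; i = -1, j = 11
j→8 (nums[8]=-4≤-2), i→0 (nums[0]=-2≥-2); i<j, swap → [-4,-5,7,6,3,-3,5,1,-2,2,-1]
j→5 (nums[5]=-3≤-2), i→2 (nums[2]=7≥-2); i<j, swap → [-4,-5,-3,6,3,7,5,1,-2,2,-1]
j→2, i→3; i≥j, return j=2. nums = [-4,-5,-3,6,3,7,5,1,-2,2,-1]

2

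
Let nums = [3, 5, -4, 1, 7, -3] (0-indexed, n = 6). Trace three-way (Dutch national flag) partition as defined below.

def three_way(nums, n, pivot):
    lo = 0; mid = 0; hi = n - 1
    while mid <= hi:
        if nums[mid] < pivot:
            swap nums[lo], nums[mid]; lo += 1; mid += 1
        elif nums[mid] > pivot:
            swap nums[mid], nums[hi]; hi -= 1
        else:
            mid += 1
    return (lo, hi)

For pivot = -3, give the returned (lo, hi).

(1, 1)

lo=0 mid=0 hi=5
3>-3: swap(0,5), hi=4 ⇒ [-3, 5, -4, 1, 7, 3]
-3=-3: mid=1
5>-3: swap(1,4), hi=3 ⇒ [-3, 7, -4, 1, 5, 3]
7>-3: swap(1,3), hi=2 ⇒ [-3, 1, -4, 7, 5, 3]
1>-3: swap(1,2), hi=1 ⇒ [-3, -4, 1, 7, 5, 3]
-4<-3: swap(0,1), lo=1 mid=2 ⇒ [-4, -3, 1, 7, 5, 3]
done. lo=1 hi=1; nums=[-4, -3, 1, 7, 5, 3]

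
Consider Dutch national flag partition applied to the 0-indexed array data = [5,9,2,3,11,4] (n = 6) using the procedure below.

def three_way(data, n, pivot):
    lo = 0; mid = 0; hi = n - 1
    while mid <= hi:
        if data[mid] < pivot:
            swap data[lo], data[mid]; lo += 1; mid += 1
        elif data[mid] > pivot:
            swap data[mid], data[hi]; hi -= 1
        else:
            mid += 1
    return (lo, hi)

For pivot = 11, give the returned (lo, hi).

lo=0 mid=0 hi=5
5<11: swap(0,0), lo=1 mid=1 ⇒ [5,9,2,3,11,4]
9<11: swap(1,1), lo=2 mid=2 ⇒ [5,9,2,3,11,4]
2<11: swap(2,2), lo=3 mid=3 ⇒ [5,9,2,3,11,4]
3<11: swap(3,3), lo=4 mid=4 ⇒ [5,9,2,3,11,4]
11=11: mid=5
4<11: swap(4,5), lo=5 mid=6 ⇒ [5,9,2,3,4,11]
done. lo=5 hi=5; data=[5,9,2,3,4,11]

(5, 5)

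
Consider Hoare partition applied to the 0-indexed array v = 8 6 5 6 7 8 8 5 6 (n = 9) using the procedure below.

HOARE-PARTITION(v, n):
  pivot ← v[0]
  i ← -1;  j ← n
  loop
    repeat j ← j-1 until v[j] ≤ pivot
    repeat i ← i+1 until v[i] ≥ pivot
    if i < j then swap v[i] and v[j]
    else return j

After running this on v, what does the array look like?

pivot = v[0] = 8; i = -1, j = 9
j→8 (v[8]=6≤8), i→0 (v[0]=8≥8); i<j, swap → 6 6 5 6 7 8 8 5 8
j→7 (v[7]=5≤8), i→5 (v[5]=8≥8); i<j, swap → 6 6 5 6 7 5 8 8 8
j→6, i→6; i≥j, return j=6. v = 6 6 5 6 7 5 8 8 8

6 6 5 6 7 5 8 8 8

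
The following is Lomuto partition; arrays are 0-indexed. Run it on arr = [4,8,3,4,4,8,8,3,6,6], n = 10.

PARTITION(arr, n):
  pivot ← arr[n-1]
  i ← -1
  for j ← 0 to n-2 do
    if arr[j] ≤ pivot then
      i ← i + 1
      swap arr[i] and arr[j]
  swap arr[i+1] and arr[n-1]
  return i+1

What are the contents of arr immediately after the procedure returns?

pivot=6, i=-1
j=0: 4≤6, i=0, swap(0,0) ⇒ [4,8,3,4,4,8,8,3,6,6]
j=1: 8>6, skip
j=2: 3≤6, i=1, swap(1,2) ⇒ [4,3,8,4,4,8,8,3,6,6]
j=3: 4≤6, i=2, swap(2,3) ⇒ [4,3,4,8,4,8,8,3,6,6]
j=4: 4≤6, i=3, swap(3,4) ⇒ [4,3,4,4,8,8,8,3,6,6]
j=5: 8>6, skip
j=6: 8>6, skip
j=7: 3≤6, i=4, swap(4,7) ⇒ [4,3,4,4,3,8,8,8,6,6]
j=8: 6≤6, i=5, swap(5,8) ⇒ [4,3,4,4,3,6,8,8,8,6]
swap(6,9) ⇒ [4,3,4,4,3,6,6,8,8,8]; return 6

[4,3,4,4,3,6,6,8,8,8]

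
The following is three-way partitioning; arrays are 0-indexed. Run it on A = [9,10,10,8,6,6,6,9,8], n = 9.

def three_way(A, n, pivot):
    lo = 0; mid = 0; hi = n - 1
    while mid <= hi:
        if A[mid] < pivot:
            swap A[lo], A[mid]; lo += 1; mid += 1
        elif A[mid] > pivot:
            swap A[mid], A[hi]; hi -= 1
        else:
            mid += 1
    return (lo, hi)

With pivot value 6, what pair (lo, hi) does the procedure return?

(0, 2)

pivot = 6; lo=0, mid=0, hi=8
A[mid]=9>6: swap A[0],A[8]; hi=7 → [8,10,10,8,6,6,6,9,9]
A[mid]=8>6: swap A[0],A[7]; hi=6 → [9,10,10,8,6,6,6,8,9]
A[mid]=9>6: swap A[0],A[6]; hi=5 → [6,10,10,8,6,6,9,8,9]
A[mid]=6=6: mid=1
A[mid]=10>6: swap A[1],A[5]; hi=4 → [6,6,10,8,6,10,9,8,9]
A[mid]=6=6: mid=2
A[mid]=10>6: swap A[2],A[4]; hi=3 → [6,6,6,8,10,10,9,8,9]
A[mid]=6=6: mid=3
A[mid]=8>6: swap A[3],A[3]; hi=2 → [6,6,6,8,10,10,9,8,9]
end: lo=0, hi=2; A = [6,6,6,8,10,10,9,8,9]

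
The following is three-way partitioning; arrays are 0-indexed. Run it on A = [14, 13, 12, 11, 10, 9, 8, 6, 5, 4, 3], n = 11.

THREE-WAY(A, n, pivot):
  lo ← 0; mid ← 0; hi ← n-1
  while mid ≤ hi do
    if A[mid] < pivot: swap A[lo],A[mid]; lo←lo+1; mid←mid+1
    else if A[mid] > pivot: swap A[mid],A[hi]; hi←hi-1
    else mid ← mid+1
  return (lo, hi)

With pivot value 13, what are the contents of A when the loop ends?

[3, 12, 11, 10, 9, 8, 6, 5, 4, 13, 14]

pivot = 13; lo=0, mid=0, hi=10
A[mid]=14>13: swap A[0],A[10]; hi=9 → [3, 13, 12, 11, 10, 9, 8, 6, 5, 4, 14]
A[mid]=3<13: swap A[0],A[0]; lo=1,mid=1 → [3, 13, 12, 11, 10, 9, 8, 6, 5, 4, 14]
A[mid]=13=13: mid=2
A[mid]=12<13: swap A[1],A[2]; lo=2,mid=3 → [3, 12, 13, 11, 10, 9, 8, 6, 5, 4, 14]
A[mid]=11<13: swap A[2],A[3]; lo=3,mid=4 → [3, 12, 11, 13, 10, 9, 8, 6, 5, 4, 14]
A[mid]=10<13: swap A[3],A[4]; lo=4,mid=5 → [3, 12, 11, 10, 13, 9, 8, 6, 5, 4, 14]
A[mid]=9<13: swap A[4],A[5]; lo=5,mid=6 → [3, 12, 11, 10, 9, 13, 8, 6, 5, 4, 14]
A[mid]=8<13: swap A[5],A[6]; lo=6,mid=7 → [3, 12, 11, 10, 9, 8, 13, 6, 5, 4, 14]
A[mid]=6<13: swap A[6],A[7]; lo=7,mid=8 → [3, 12, 11, 10, 9, 8, 6, 13, 5, 4, 14]
A[mid]=5<13: swap A[7],A[8]; lo=8,mid=9 → [3, 12, 11, 10, 9, 8, 6, 5, 13, 4, 14]
A[mid]=4<13: swap A[8],A[9]; lo=9,mid=10 → [3, 12, 11, 10, 9, 8, 6, 5, 4, 13, 14]
end: lo=9, hi=9; A = [3, 12, 11, 10, 9, 8, 6, 5, 4, 13, 14]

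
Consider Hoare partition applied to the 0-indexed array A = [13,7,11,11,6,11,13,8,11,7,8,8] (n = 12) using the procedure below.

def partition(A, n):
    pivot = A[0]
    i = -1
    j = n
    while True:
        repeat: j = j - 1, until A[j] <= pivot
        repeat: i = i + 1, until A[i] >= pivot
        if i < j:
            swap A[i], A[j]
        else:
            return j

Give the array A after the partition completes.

[8,7,11,11,6,11,8,8,11,7,13,13]

pivot = A[0] = 13; i = -1, j = 12
j→11 (A[11]=8≤13), i→0 (A[0]=13≥13); i<j, swap → [8,7,11,11,6,11,13,8,11,7,8,13]
j→10 (A[10]=8≤13), i→6 (A[6]=13≥13); i<j, swap → [8,7,11,11,6,11,8,8,11,7,13,13]
j→9, i→10; i≥j, return j=9. A = [8,7,11,11,6,11,8,8,11,7,13,13]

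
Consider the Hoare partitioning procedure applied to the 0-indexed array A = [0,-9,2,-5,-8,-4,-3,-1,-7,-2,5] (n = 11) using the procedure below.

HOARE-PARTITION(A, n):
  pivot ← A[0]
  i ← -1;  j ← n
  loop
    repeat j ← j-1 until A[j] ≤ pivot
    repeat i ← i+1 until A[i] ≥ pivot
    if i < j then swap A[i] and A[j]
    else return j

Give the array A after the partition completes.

pivot = A[0] = 0; i = -1, j = 11
j→9 (A[9]=-2≤0), i→0 (A[0]=0≥0); i<j, swap → [-2,-9,2,-5,-8,-4,-3,-1,-7,0,5]
j→8 (A[8]=-7≤0), i→2 (A[2]=2≥0); i<j, swap → [-2,-9,-7,-5,-8,-4,-3,-1,2,0,5]
j→7, i→8; i≥j, return j=7. A = [-2,-9,-7,-5,-8,-4,-3,-1,2,0,5]

[-2,-9,-7,-5,-8,-4,-3,-1,2,0,5]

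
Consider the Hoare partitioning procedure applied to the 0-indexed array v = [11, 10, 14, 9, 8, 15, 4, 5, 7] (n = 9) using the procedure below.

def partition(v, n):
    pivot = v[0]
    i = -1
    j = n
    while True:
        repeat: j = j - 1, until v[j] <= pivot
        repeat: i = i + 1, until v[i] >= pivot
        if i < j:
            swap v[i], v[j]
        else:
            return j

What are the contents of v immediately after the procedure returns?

pivot=11
j stops at 8 (7), i stops at 0 (11); swap ⇒ [7, 10, 14, 9, 8, 15, 4, 5, 11]
j stops at 7 (5), i stops at 2 (14); swap ⇒ [7, 10, 5, 9, 8, 15, 4, 14, 11]
j stops at 6 (4), i stops at 5 (15); swap ⇒ [7, 10, 5, 9, 8, 4, 15, 14, 11]
j stops at 5, i stops at 6; i≥j ⇒ return 5. v=[7, 10, 5, 9, 8, 4, 15, 14, 11]

[7, 10, 5, 9, 8, 4, 15, 14, 11]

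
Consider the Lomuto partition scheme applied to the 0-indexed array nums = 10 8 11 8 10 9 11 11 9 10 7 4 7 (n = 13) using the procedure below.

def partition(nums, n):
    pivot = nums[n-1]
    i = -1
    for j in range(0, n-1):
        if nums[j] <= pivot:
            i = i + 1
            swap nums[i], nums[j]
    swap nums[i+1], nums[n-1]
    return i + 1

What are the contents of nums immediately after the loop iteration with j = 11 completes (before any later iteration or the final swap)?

7 4 11 8 10 9 11 11 9 10 10 8 7

pivot = nums[12] = 7; i = -1
j=0: nums[0]=10 > 7 → no swap
j=1: nums[1]=8 > 7 → no swap
j=2: nums[2]=11 > 7 → no swap
j=3: nums[3]=8 > 7 → no swap
j=4: nums[4]=10 > 7 → no swap
j=5: nums[5]=9 > 7 → no swap
j=6: nums[6]=11 > 7 → no swap
j=7: nums[7]=11 > 7 → no swap
j=8: nums[8]=9 > 7 → no swap
j=9: nums[9]=10 > 7 → no swap
j=10: nums[10]=7 ≤ 7 → i=0, swap nums[0],nums[10] → 7 8 11 8 10 9 11 11 9 10 10 4 7
j=11: nums[11]=4 ≤ 7 → i=1, swap nums[1],nums[11] → 7 4 11 8 10 9 11 11 9 10 10 8 7
(after j=11) nums = 7 4 11 8 10 9 11 11 9 10 10 8 7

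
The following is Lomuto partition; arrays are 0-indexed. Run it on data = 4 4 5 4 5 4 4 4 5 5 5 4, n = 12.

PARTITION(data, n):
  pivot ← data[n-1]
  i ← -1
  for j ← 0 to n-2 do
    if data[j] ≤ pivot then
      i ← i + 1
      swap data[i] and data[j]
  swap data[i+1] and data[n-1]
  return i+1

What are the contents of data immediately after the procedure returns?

pivot=4, i=-1
j=0: 4≤4, i=0, swap(0,0) ⇒ 4 4 5 4 5 4 4 4 5 5 5 4
j=1: 4≤4, i=1, swap(1,1) ⇒ 4 4 5 4 5 4 4 4 5 5 5 4
j=2: 5>4, skip
j=3: 4≤4, i=2, swap(2,3) ⇒ 4 4 4 5 5 4 4 4 5 5 5 4
j=4: 5>4, skip
j=5: 4≤4, i=3, swap(3,5) ⇒ 4 4 4 4 5 5 4 4 5 5 5 4
j=6: 4≤4, i=4, swap(4,6) ⇒ 4 4 4 4 4 5 5 4 5 5 5 4
j=7: 4≤4, i=5, swap(5,7) ⇒ 4 4 4 4 4 4 5 5 5 5 5 4
j=8: 5>4, skip
j=9: 5>4, skip
j=10: 5>4, skip
swap(6,11) ⇒ 4 4 4 4 4 4 4 5 5 5 5 5; return 6

4 4 4 4 4 4 4 5 5 5 5 5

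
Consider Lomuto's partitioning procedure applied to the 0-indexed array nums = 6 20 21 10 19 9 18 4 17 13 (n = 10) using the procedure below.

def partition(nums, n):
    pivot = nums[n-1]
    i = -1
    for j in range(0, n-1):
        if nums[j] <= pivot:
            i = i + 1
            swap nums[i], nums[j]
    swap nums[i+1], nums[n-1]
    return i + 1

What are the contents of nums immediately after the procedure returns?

6 10 9 4 13 21 18 20 17 19

pivot = nums[9] = 13; i = -1
j=0: nums[0]=6 ≤ 13 → i=0, swap nums[0],nums[0] (no change) → 6 20 21 10 19 9 18 4 17 13
j=1: nums[1]=20 > 13 → no swap
j=2: nums[2]=21 > 13 → no swap
j=3: nums[3]=10 ≤ 13 → i=1, swap nums[1],nums[3] → 6 10 21 20 19 9 18 4 17 13
j=4: nums[4]=19 > 13 → no swap
j=5: nums[5]=9 ≤ 13 → i=2, swap nums[2],nums[5] → 6 10 9 20 19 21 18 4 17 13
j=6: nums[6]=18 > 13 → no swap
j=7: nums[7]=4 ≤ 13 → i=3, swap nums[3],nums[7] → 6 10 9 4 19 21 18 20 17 13
j=8: nums[8]=17 > 13 → no swap
final swap nums[4],nums[9] → 6 10 9 4 13 21 18 20 17 19; return 4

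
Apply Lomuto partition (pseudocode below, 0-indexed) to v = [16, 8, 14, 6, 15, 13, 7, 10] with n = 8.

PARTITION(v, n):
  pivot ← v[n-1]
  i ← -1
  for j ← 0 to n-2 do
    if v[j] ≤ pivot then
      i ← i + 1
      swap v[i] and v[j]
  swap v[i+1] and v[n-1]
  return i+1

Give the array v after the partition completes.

[8, 6, 7, 10, 15, 13, 14, 16]

pivot = v[7] = 10; i = -1
j=0: v[0]=16 > 10 → no swap
j=1: v[1]=8 ≤ 10 → i=0, swap v[0],v[1] → [8, 16, 14, 6, 15, 13, 7, 10]
j=2: v[2]=14 > 10 → no swap
j=3: v[3]=6 ≤ 10 → i=1, swap v[1],v[3] → [8, 6, 14, 16, 15, 13, 7, 10]
j=4: v[4]=15 > 10 → no swap
j=5: v[5]=13 > 10 → no swap
j=6: v[6]=7 ≤ 10 → i=2, swap v[2],v[6] → [8, 6, 7, 16, 15, 13, 14, 10]
final swap v[3],v[7] → [8, 6, 7, 10, 15, 13, 14, 16]; return 3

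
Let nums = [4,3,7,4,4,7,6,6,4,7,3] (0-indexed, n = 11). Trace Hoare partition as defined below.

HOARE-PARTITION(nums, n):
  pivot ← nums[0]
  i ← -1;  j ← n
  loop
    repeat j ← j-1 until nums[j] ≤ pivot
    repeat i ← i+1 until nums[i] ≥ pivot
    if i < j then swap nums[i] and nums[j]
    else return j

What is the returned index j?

3

pivot = nums[0] = 4; i = -1, j = 11
j→10 (nums[10]=3≤4), i→0 (nums[0]=4≥4); i<j, swap → [3,3,7,4,4,7,6,6,4,7,4]
j→8 (nums[8]=4≤4), i→2 (nums[2]=7≥4); i<j, swap → [3,3,4,4,4,7,6,6,7,7,4]
j→4 (nums[4]=4≤4), i→3 (nums[3]=4≥4); i<j, swap → [3,3,4,4,4,7,6,6,7,7,4]
j→3, i→4; i≥j, return j=3. nums = [3,3,4,4,4,7,6,6,7,7,4]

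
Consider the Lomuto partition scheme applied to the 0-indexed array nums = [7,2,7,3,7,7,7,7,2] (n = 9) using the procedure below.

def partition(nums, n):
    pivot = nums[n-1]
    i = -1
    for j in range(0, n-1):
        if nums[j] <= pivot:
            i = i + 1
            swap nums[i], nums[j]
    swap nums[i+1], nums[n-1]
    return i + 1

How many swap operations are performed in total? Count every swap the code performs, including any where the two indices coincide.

2

pivot = nums[8] = 2; i = -1
j=0: nums[0]=7 > 2 → no swap
j=1: nums[1]=2 ≤ 2 → i=0, swap nums[0],nums[1] → [2,7,7,3,7,7,7,7,2]
j=2: nums[2]=7 > 2 → no swap
j=3: nums[3]=3 > 2 → no swap
j=4: nums[4]=7 > 2 → no swap
j=5: nums[5]=7 > 2 → no swap
j=6: nums[6]=7 > 2 → no swap
j=7: nums[7]=7 > 2 → no swap
final swap nums[1],nums[8] → [2,2,7,3,7,7,7,7,7]; return 1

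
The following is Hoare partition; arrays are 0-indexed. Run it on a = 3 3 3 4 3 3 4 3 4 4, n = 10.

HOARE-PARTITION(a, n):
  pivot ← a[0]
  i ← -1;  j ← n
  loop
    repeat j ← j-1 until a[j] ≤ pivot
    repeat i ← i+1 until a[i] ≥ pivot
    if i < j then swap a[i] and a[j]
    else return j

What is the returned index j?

2

pivot = a[0] = 3; i = -1, j = 10
j→7 (a[7]=3≤3), i→0 (a[0]=3≥3); i<j, swap → 3 3 3 4 3 3 4 3 4 4
j→5 (a[5]=3≤3), i→1 (a[1]=3≥3); i<j, swap → 3 3 3 4 3 3 4 3 4 4
j→4 (a[4]=3≤3), i→2 (a[2]=3≥3); i<j, swap → 3 3 3 4 3 3 4 3 4 4
j→2, i→3; i≥j, return j=2. a = 3 3 3 4 3 3 4 3 4 4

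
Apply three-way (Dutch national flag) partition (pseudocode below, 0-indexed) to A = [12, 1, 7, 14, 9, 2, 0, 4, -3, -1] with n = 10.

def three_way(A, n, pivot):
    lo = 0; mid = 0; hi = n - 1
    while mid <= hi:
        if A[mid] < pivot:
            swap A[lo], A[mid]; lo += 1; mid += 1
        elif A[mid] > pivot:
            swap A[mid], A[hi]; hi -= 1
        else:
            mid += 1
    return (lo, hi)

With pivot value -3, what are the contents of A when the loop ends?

[-3, 7, 14, 9, 2, 0, 4, 1, -1, 12]

pivot = -3; lo=0, mid=0, hi=9
A[mid]=12>-3: swap A[0],A[9]; hi=8 → [-1, 1, 7, 14, 9, 2, 0, 4, -3, 12]
A[mid]=-1>-3: swap A[0],A[8]; hi=7 → [-3, 1, 7, 14, 9, 2, 0, 4, -1, 12]
A[mid]=-3=-3: mid=1
A[mid]=1>-3: swap A[1],A[7]; hi=6 → [-3, 4, 7, 14, 9, 2, 0, 1, -1, 12]
A[mid]=4>-3: swap A[1],A[6]; hi=5 → [-3, 0, 7, 14, 9, 2, 4, 1, -1, 12]
A[mid]=0>-3: swap A[1],A[5]; hi=4 → [-3, 2, 7, 14, 9, 0, 4, 1, -1, 12]
A[mid]=2>-3: swap A[1],A[4]; hi=3 → [-3, 9, 7, 14, 2, 0, 4, 1, -1, 12]
A[mid]=9>-3: swap A[1],A[3]; hi=2 → [-3, 14, 7, 9, 2, 0, 4, 1, -1, 12]
A[mid]=14>-3: swap A[1],A[2]; hi=1 → [-3, 7, 14, 9, 2, 0, 4, 1, -1, 12]
A[mid]=7>-3: swap A[1],A[1]; hi=0 → [-3, 7, 14, 9, 2, 0, 4, 1, -1, 12]
end: lo=0, hi=0; A = [-3, 7, 14, 9, 2, 0, 4, 1, -1, 12]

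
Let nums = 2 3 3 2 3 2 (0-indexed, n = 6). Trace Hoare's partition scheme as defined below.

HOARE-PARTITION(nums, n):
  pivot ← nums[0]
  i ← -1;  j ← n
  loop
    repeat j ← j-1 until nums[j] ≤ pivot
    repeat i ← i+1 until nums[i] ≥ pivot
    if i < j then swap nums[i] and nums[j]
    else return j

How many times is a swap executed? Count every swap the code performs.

pivot = nums[0] = 2; i = -1, j = 6
j→5 (nums[5]=2≤2), i→0 (nums[0]=2≥2); i<j, swap → 2 3 3 2 3 2
j→3 (nums[3]=2≤2), i→1 (nums[1]=3≥2); i<j, swap → 2 2 3 3 3 2
j→1, i→2; i≥j, return j=1. nums = 2 2 3 3 3 2

2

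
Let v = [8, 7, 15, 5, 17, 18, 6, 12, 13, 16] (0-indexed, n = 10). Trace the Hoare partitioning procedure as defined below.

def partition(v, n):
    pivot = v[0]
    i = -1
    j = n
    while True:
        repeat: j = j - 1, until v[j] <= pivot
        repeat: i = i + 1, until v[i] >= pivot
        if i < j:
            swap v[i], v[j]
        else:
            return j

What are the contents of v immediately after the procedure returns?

pivot = v[0] = 8; i = -1, j = 10
j→6 (v[6]=6≤8), i→0 (v[0]=8≥8); i<j, swap → [6, 7, 15, 5, 17, 18, 8, 12, 13, 16]
j→3 (v[3]=5≤8), i→2 (v[2]=15≥8); i<j, swap → [6, 7, 5, 15, 17, 18, 8, 12, 13, 16]
j→2, i→3; i≥j, return j=2. v = [6, 7, 5, 15, 17, 18, 8, 12, 13, 16]

[6, 7, 5, 15, 17, 18, 8, 12, 13, 16]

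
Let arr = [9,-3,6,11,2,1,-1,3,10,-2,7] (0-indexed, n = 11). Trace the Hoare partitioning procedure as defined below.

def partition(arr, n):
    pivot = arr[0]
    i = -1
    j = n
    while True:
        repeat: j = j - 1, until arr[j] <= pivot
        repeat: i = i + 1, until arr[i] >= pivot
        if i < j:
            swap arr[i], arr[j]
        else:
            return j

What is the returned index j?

pivot=9
j stops at 10 (7), i stops at 0 (9); swap ⇒ [7,-3,6,11,2,1,-1,3,10,-2,9]
j stops at 9 (-2), i stops at 3 (11); swap ⇒ [7,-3,6,-2,2,1,-1,3,10,11,9]
j stops at 7, i stops at 8; i≥j ⇒ return 7. arr=[7,-3,6,-2,2,1,-1,3,10,11,9]

7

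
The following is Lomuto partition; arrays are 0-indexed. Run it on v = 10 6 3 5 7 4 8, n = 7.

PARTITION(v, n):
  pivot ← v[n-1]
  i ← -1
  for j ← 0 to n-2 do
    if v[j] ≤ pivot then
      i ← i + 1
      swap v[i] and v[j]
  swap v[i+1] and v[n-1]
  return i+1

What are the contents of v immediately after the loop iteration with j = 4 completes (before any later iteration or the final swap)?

6 3 5 7 10 4 8

pivot=8, i=-1
j=0: 10>8, skip
j=1: 6≤8, i=0, swap(0,1) ⇒ 6 10 3 5 7 4 8
j=2: 3≤8, i=1, swap(1,2) ⇒ 6 3 10 5 7 4 8
j=3: 5≤8, i=2, swap(2,3) ⇒ 6 3 5 10 7 4 8
j=4: 7≤8, i=3, swap(3,4) ⇒ 6 3 5 7 10 4 8
(after j=4) v = 6 3 5 7 10 4 8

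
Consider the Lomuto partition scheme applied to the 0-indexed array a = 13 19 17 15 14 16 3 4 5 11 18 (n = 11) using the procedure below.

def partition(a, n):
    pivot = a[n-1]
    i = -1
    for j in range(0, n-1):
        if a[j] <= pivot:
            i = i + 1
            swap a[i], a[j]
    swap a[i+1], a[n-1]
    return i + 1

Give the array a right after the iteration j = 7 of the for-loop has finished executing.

13 17 15 14 16 3 4 19 5 11 18

pivot = a[10] = 18; i = -1
j=0: a[0]=13 ≤ 18 → i=0, swap a[0],a[0] (no change) → 13 19 17 15 14 16 3 4 5 11 18
j=1: a[1]=19 > 18 → no swap
j=2: a[2]=17 ≤ 18 → i=1, swap a[1],a[2] → 13 17 19 15 14 16 3 4 5 11 18
j=3: a[3]=15 ≤ 18 → i=2, swap a[2],a[3] → 13 17 15 19 14 16 3 4 5 11 18
j=4: a[4]=14 ≤ 18 → i=3, swap a[3],a[4] → 13 17 15 14 19 16 3 4 5 11 18
j=5: a[5]=16 ≤ 18 → i=4, swap a[4],a[5] → 13 17 15 14 16 19 3 4 5 11 18
j=6: a[6]=3 ≤ 18 → i=5, swap a[5],a[6] → 13 17 15 14 16 3 19 4 5 11 18
j=7: a[7]=4 ≤ 18 → i=6, swap a[6],a[7] → 13 17 15 14 16 3 4 19 5 11 18
(after j=7) a = 13 17 15 14 16 3 4 19 5 11 18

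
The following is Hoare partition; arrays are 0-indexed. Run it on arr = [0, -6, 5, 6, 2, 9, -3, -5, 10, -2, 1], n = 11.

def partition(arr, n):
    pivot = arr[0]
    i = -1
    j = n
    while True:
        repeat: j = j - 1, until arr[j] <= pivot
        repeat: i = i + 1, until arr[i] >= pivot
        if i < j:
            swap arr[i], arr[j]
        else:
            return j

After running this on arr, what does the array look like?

pivot = arr[0] = 0; i = -1, j = 11
j→9 (arr[9]=-2≤0), i→0 (arr[0]=0≥0); i<j, swap → [-2, -6, 5, 6, 2, 9, -3, -5, 10, 0, 1]
j→7 (arr[7]=-5≤0), i→2 (arr[2]=5≥0); i<j, swap → [-2, -6, -5, 6, 2, 9, -3, 5, 10, 0, 1]
j→6 (arr[6]=-3≤0), i→3 (arr[3]=6≥0); i<j, swap → [-2, -6, -5, -3, 2, 9, 6, 5, 10, 0, 1]
j→3, i→4; i≥j, return j=3. arr = [-2, -6, -5, -3, 2, 9, 6, 5, 10, 0, 1]

[-2, -6, -5, -3, 2, 9, 6, 5, 10, 0, 1]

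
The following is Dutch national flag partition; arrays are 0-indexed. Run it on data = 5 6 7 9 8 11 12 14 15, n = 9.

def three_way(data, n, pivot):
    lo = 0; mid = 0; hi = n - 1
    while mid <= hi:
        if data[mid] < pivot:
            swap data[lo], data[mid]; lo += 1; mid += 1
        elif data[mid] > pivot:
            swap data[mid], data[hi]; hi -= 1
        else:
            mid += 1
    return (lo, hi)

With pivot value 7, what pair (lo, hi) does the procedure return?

pivot = 7; lo=0, mid=0, hi=8
data[mid]=5<7: swap data[0],data[0]; lo=1,mid=1 → 5 6 7 9 8 11 12 14 15
data[mid]=6<7: swap data[1],data[1]; lo=2,mid=2 → 5 6 7 9 8 11 12 14 15
data[mid]=7=7: mid=3
data[mid]=9>7: swap data[3],data[8]; hi=7 → 5 6 7 15 8 11 12 14 9
data[mid]=15>7: swap data[3],data[7]; hi=6 → 5 6 7 14 8 11 12 15 9
data[mid]=14>7: swap data[3],data[6]; hi=5 → 5 6 7 12 8 11 14 15 9
data[mid]=12>7: swap data[3],data[5]; hi=4 → 5 6 7 11 8 12 14 15 9
data[mid]=11>7: swap data[3],data[4]; hi=3 → 5 6 7 8 11 12 14 15 9
data[mid]=8>7: swap data[3],data[3]; hi=2 → 5 6 7 8 11 12 14 15 9
end: lo=2, hi=2; data = 5 6 7 8 11 12 14 15 9

(2, 2)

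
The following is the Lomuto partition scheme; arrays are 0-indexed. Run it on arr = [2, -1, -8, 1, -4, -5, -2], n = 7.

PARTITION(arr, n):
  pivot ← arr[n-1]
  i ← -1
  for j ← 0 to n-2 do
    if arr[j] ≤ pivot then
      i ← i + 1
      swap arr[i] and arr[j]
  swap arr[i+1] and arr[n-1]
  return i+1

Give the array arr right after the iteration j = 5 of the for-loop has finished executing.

[-8, -4, -5, 1, -1, 2, -2]

pivot=-2, i=-1
j=0: 2>-2, skip
j=1: -1>-2, skip
j=2: -8≤-2, i=0, swap(0,2) ⇒ [-8, -1, 2, 1, -4, -5, -2]
j=3: 1>-2, skip
j=4: -4≤-2, i=1, swap(1,4) ⇒ [-8, -4, 2, 1, -1, -5, -2]
j=5: -5≤-2, i=2, swap(2,5) ⇒ [-8, -4, -5, 1, -1, 2, -2]
(after j=5) arr = [-8, -4, -5, 1, -1, 2, -2]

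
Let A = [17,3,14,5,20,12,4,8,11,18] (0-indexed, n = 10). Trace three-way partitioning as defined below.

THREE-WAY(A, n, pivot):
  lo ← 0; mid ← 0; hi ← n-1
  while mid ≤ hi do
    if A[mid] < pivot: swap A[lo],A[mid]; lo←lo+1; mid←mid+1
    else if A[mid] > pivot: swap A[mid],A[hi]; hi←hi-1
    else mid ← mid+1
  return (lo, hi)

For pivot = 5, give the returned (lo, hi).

lo=0 mid=0 hi=9
17>5: swap(0,9), hi=8 ⇒ [18,3,14,5,20,12,4,8,11,17]
18>5: swap(0,8), hi=7 ⇒ [11,3,14,5,20,12,4,8,18,17]
11>5: swap(0,7), hi=6 ⇒ [8,3,14,5,20,12,4,11,18,17]
8>5: swap(0,6), hi=5 ⇒ [4,3,14,5,20,12,8,11,18,17]
4<5: swap(0,0), lo=1 mid=1 ⇒ [4,3,14,5,20,12,8,11,18,17]
3<5: swap(1,1), lo=2 mid=2 ⇒ [4,3,14,5,20,12,8,11,18,17]
14>5: swap(2,5), hi=4 ⇒ [4,3,12,5,20,14,8,11,18,17]
12>5: swap(2,4), hi=3 ⇒ [4,3,20,5,12,14,8,11,18,17]
20>5: swap(2,3), hi=2 ⇒ [4,3,5,20,12,14,8,11,18,17]
5=5: mid=3
done. lo=2 hi=2; A=[4,3,5,20,12,14,8,11,18,17]

(2, 2)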